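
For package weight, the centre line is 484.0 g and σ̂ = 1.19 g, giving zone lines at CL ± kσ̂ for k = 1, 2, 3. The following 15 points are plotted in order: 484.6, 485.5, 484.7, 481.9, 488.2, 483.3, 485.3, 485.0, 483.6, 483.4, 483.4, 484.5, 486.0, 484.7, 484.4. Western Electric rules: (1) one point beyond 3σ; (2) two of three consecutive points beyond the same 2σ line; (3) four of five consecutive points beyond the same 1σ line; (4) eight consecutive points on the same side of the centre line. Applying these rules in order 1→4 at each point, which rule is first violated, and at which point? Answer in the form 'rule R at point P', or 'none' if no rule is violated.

Zone of each point (C = within 1σ̂, B = 1σ̂–2σ̂, A = 2σ̂–3σ̂, * = beyond 3σ̂; sign = side of CL): 1:+C, 2:+B, 3:+C, 4:-B, 5:+*, 6:-C, 7:+B, 8:+C, 9:-C, 10:-C, 11:-C, 12:+C, 13:+B, 14:+C, 15:+C
Rule 1 (one point beyond the 3σ limits) is satisfied at point 5.

rule 1 at point 5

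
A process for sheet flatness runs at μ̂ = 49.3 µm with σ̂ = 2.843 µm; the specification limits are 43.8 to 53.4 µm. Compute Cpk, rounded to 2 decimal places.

Cpu = (USL − μ̂) / (3σ̂) = (53.4 − 49.3) / (3 × 2.843) = 0.4807; Cpl = (μ̂ − LSL) / (3σ̂) = (49.3 − 43.8) / (3 × 2.843) = 0.6449; Cpk = min(Cpu, Cpl) = 0.4807

0.48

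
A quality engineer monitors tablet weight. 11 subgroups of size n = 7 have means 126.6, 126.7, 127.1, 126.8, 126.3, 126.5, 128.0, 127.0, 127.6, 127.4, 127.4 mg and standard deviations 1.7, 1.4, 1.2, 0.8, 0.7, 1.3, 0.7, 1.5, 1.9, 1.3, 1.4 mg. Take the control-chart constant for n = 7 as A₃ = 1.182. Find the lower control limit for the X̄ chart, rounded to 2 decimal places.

125.54

X̄̄ = (126.6 + 126.7 + 127.1 + 126.8 + 126.3 + 126.5 + 128.0 + 127.0 + 127.6 + 127.4 + 127.4) / 11 = 127.0364
s̄ = (1.7 + 1.4 + 1.2 + 0.8 + 0.7 + 1.3 + 0.7 + 1.5 + 1.9 + 1.3 + 1.4) / 11 = 1.2636
LCL = X̄̄ − A₃·s̄ = 127.0364 − 1.182 × 1.2636 = 125.5427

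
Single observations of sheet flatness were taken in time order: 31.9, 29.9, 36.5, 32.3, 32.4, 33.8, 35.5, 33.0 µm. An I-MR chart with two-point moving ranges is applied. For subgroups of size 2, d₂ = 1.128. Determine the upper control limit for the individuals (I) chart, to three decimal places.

X̄ = (31.9 + 29.9 + 36.5 + 32.3 + 32.4 + 33.8 + 35.5 + 33.0) / 8 = 33.1625
Moving ranges: 2.0, 6.6, 4.2, 0.1, 1.4, 1.7, 2.5; M̄R̄ = 18.5000 / 7 = 2.6429
UCL = X̄ + 3·M̄R̄/d₂ = 33.1625 + 3 × 2.6429 / 1.128 = 40.1914

40.191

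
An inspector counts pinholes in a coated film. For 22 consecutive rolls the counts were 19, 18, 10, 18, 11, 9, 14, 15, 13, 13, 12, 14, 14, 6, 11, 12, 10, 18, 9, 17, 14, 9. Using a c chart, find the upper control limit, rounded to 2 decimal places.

c̄ = (19 + 18 + 10 + 18 + 11 + 9 + 14 + 15 + 13 + 13 + 12 + 14 + 14 + 6 + 11 + 12 + 10 + 18 + 9 + 17 + 14 + 9) / 22 = 286 / 22 = 13.0000
UCL = c̄ + 3√c̄ = 13.0000 + 3 × √13.0000 = 13.0000 + 3 × 3.6056 = 23.8167

23.82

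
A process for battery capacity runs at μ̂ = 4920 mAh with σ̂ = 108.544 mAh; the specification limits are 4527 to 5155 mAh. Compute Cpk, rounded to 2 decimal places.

0.72

Cpu = (USL − μ̂) / (3σ̂) = (5155 − 4920) / (3 × 108.544) = 0.7217; Cpl = (μ̂ − LSL) / (3σ̂) = (4920 − 4527) / (3 × 108.544) = 1.2069; Cpk = min(Cpu, Cpl) = 0.7217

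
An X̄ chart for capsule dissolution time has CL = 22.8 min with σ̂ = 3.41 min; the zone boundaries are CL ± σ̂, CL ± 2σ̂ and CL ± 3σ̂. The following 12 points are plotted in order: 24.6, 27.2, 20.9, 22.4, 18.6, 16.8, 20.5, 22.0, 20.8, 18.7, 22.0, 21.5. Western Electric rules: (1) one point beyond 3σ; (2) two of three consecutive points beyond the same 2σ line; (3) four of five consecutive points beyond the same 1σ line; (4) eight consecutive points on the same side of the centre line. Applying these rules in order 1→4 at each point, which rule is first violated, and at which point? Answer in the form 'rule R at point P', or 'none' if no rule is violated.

Zone of each point (C = within 1σ̂, B = 1σ̂–2σ̂, A = 2σ̂–3σ̂, * = beyond 3σ̂; sign = side of CL): 1:+C, 2:+B, 3:-C, 4:-C, 5:-B, 6:-B, 7:-C, 8:-C, 9:-C, 10:-B, 11:-C, 12:-C
Rule 4 (eight consecutive points on the same side of the centre line) is satisfied at point 10.

rule 4 at point 10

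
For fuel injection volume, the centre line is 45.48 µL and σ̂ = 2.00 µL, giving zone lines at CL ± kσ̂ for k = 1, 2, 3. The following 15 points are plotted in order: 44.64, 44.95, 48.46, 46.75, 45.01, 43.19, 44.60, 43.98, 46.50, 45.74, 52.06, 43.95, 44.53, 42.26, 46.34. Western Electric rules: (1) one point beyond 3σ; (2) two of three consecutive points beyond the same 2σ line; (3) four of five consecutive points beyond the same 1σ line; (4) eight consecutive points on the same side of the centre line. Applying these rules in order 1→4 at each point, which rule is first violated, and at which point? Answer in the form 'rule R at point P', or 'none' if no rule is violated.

rule 1 at point 11

Zone of each point (C = within 1σ̂, B = 1σ̂–2σ̂, A = 2σ̂–3σ̂, * = beyond 3σ̂; sign = side of CL): 1:-C, 2:-C, 3:+B, 4:+C, 5:-C, 6:-B, 7:-C, 8:-C, 9:+C, 10:+C, 11:+*, 12:-C, 13:-C, 14:-B, 15:+C
Rule 1 (one point beyond the 3σ limits) is satisfied at point 11.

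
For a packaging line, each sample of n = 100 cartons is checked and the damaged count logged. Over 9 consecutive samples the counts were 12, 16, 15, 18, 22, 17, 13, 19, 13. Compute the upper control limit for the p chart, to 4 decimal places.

p̄ = Σdᵢ / (k·n) = 145 / (9 × 100) = 0.16111
UCL = p̄ + 3·√(p̄(1−p̄)/n) = 0.16111 + 3 × √(0.16111×0.83889/100) = 0.16111 + 3 × 0.03676 = 0.27140

0.2714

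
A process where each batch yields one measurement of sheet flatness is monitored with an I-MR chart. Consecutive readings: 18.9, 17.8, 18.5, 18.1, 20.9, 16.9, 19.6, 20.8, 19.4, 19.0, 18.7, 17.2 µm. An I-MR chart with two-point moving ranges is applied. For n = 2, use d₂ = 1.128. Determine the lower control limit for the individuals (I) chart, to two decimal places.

14.83

X̄ = (18.9 + 17.8 + 18.5 + 18.1 + 20.9 + 16.9 + 19.6 + 20.8 + 19.4 + 19.0 + 18.7 + 17.2) / 12 = 18.8167
Moving ranges: 1.1, 0.7, 0.4, 2.8, 4.0, 2.7, 1.2, 1.4, 0.4, 0.3, 1.5; M̄R̄ = 16.5000 / 11 = 1.5000
LCL = X̄ − 3·M̄R̄/d₂ = 18.8167 − 3 × 1.5000 / 1.128 = 14.8273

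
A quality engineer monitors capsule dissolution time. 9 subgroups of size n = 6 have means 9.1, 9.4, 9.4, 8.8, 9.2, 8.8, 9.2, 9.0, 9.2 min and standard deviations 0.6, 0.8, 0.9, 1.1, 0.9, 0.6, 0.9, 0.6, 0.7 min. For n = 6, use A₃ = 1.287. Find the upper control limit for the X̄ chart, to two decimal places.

10.14

X̄̄ = (9.1 + 9.4 + 9.4 + 8.8 + 9.2 + 8.8 + 9.2 + 9.0 + 9.2) / 9 = 9.1222
s̄ = (0.6 + 0.8 + 0.9 + 1.1 + 0.9 + 0.6 + 0.9 + 0.6 + 0.7) / 9 = 0.7889
UCL = X̄̄ + A₃·s̄ = 9.1222 + 1.287 × 0.7889 = 10.1375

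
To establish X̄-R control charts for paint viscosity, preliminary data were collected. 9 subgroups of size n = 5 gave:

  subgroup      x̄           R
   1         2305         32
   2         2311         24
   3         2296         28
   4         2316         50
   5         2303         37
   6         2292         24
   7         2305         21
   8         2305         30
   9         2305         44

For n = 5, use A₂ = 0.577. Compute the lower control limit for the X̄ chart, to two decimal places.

X̄̄ = (2305 + 2311 + 2296 + 2316 + 2303 + 2292 + 2305 + 2305 + 2305) / 9 = 20738.0000 / 9 = 2304.2222
R̄ = (32 + 24 + 28 + 50 + 37 + 24 + 21 + 30 + 44) / 9 = 290.0000 / 9 = 32.2222
LCL = X̄̄ − A₂·R̄ = 2304.2222 − 0.577 × 32.2222 = 2285.6300

2285.63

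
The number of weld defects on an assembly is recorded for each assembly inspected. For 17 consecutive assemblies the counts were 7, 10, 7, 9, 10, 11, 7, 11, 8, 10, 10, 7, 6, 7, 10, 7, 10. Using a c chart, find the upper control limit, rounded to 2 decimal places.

17.47

c̄ = (7 + 10 + 7 + 9 + 10 + 11 + 7 + 11 + 8 + 10 + 10 + 7 + 6 + 7 + 10 + 7 + 10) / 17 = 147 / 17 = 8.6471
UCL = c̄ + 3√c̄ = 8.6471 + 3 × √8.6471 = 8.6471 + 3 × 2.9406 = 17.4688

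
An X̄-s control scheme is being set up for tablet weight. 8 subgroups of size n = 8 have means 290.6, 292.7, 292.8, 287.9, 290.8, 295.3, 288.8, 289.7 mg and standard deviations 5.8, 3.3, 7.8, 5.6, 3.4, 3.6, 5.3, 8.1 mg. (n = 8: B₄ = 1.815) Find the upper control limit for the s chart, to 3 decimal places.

s̄ = (5.8 + 3.3 + 7.8 + 5.6 + 3.4 + 3.6 + 5.3 + 8.1) / 8 = 5.3625
UCL_s = B₄·s̄ = 1.815 × 5.3625 = 9.7329

9.733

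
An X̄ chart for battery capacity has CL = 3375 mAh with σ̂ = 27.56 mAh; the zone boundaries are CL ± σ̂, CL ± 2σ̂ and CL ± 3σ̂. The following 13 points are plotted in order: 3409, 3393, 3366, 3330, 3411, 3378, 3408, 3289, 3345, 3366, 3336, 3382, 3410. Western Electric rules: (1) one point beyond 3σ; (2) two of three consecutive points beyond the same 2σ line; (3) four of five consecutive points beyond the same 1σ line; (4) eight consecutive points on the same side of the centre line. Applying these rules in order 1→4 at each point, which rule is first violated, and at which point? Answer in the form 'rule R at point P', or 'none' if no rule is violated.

Zone of each point (C = within 1σ̂, B = 1σ̂–2σ̂, A = 2σ̂–3σ̂, * = beyond 3σ̂; sign = side of CL): 1:+B, 2:+C, 3:-C, 4:-B, 5:+B, 6:+C, 7:+B, 8:-*, 9:-B, 10:-C, 11:-B, 12:+C, 13:+B
Rule 1 (one point beyond the 3σ limits) is satisfied at point 8.

rule 1 at point 8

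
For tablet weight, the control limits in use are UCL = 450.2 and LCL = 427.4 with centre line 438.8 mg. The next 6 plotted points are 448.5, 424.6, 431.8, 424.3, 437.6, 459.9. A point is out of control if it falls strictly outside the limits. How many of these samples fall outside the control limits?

3

Compare each point to [427.4, 450.2]: sample 2 = 424.6 < LCL; sample 4 = 424.3 < LCL; sample 6 = 459.9 > UCL.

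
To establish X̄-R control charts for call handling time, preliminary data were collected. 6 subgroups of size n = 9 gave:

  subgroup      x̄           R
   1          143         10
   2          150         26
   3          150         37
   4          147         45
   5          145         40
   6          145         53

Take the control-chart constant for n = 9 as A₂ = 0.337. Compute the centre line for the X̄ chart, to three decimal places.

146.667

X̄̄ = (143 + 150 + 150 + 147 + 145 + 145) / 6 = 880.0000 / 6 = 146.6667
CL = X̄̄ = 146.6667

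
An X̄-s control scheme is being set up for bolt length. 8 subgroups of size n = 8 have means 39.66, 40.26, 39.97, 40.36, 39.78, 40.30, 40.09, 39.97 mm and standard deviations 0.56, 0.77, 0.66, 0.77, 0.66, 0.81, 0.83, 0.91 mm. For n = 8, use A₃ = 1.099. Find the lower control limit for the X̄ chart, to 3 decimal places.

X̄̄ = (39.66 + 40.26 + 39.97 + 40.36 + 39.78 + 40.30 + 40.09 + 39.97) / 8 = 40.0487
s̄ = (0.56 + 0.77 + 0.66 + 0.77 + 0.66 + 0.81 + 0.83 + 0.91) / 8 = 0.7463
LCL = X̄̄ − A₃·s̄ = 40.0487 − 1.099 × 0.7463 = 39.2286

39.229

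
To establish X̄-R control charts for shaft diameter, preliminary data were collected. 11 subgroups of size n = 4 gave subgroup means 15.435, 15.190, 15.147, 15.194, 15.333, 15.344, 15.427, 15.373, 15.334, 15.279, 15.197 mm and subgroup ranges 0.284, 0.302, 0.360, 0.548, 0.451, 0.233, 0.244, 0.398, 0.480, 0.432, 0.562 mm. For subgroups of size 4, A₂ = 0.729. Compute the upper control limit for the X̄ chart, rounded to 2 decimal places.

15.58

X̄̄ = (15.435 + 15.190 + 15.147 + 15.194 + 15.333 + 15.344 + 15.427 + 15.373 + 15.334 + 15.279 + 15.197) / 11 = 168.2530 / 11 = 15.2957
R̄ = (0.284 + 0.302 + 0.360 + 0.548 + 0.451 + 0.233 + 0.244 + 0.398 + 0.480 + 0.432 + 0.562) / 11 = 4.2940 / 11 = 0.3904
UCL = X̄̄ + A₂·R̄ = 15.2957 + 0.729 × 0.3904 = 15.5803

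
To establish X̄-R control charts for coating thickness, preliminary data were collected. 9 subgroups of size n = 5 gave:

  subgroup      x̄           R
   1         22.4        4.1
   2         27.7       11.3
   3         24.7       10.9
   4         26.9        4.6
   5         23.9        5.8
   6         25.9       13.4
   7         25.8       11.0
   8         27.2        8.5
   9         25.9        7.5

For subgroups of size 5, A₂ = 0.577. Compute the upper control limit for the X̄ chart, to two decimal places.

X̄̄ = (22.4 + 27.7 + 24.7 + 26.9 + 23.9 + 25.9 + 25.8 + 27.2 + 25.9) / 9 = 230.4000 / 9 = 25.6000
R̄ = (4.1 + 11.3 + 10.9 + 4.6 + 5.8 + 13.4 + 11.0 + 8.5 + 7.5) / 9 = 77.1000 / 9 = 8.5667
UCL = X̄̄ + A₂·R̄ = 25.6000 + 0.577 × 8.5667 = 30.5430

30.54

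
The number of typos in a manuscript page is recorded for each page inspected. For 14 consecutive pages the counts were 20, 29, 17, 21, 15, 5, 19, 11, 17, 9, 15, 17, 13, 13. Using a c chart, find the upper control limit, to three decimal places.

27.705

c̄ = (20 + 29 + 17 + 21 + 15 + 5 + 19 + 11 + 17 + 9 + 15 + 17 + 13 + 13) / 14 = 221 / 14 = 15.7857
UCL = c̄ + 3√c̄ = 15.7857 + 3 × √15.7857 = 15.7857 + 3 × 3.9731 = 27.7051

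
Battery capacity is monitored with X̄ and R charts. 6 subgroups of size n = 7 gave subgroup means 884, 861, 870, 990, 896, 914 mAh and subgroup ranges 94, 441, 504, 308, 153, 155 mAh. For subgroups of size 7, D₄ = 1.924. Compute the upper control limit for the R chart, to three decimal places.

530.703

R̄ = (94 + 441 + 504 + 308 + 153 + 155) / 6 = 1655.0000 / 6 = 275.8333
UCL_R = D₄·R̄ = 1.924 × 275.8333 = 530.7033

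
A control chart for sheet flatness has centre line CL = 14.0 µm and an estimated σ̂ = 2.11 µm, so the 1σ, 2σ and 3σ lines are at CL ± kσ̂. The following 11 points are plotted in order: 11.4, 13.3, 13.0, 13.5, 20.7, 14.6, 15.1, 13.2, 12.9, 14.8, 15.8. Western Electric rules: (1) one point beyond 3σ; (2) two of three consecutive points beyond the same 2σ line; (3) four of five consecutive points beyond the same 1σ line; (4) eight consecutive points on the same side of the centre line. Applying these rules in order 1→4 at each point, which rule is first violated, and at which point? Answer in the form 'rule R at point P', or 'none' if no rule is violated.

rule 1 at point 5

Zone of each point (C = within 1σ̂, B = 1σ̂–2σ̂, A = 2σ̂–3σ̂, * = beyond 3σ̂; sign = side of CL): 1:-B, 2:-C, 3:-C, 4:-C, 5:+*, 6:+C, 7:+C, 8:-C, 9:-C, 10:+C, 11:+C
Rule 1 (one point beyond the 3σ limits) is satisfied at point 5.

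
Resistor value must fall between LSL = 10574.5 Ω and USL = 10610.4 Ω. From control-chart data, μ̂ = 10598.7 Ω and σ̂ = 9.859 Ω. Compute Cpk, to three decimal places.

0.396

Cpu = (USL − μ̂) / (3σ̂) = (10610.4 − 10598.7) / (3 × 9.859) = 0.3956; Cpl = (μ̂ − LSL) / (3σ̂) = (10598.7 − 10574.5) / (3 × 9.859) = 0.8182; Cpk = min(Cpu, Cpl) = 0.3956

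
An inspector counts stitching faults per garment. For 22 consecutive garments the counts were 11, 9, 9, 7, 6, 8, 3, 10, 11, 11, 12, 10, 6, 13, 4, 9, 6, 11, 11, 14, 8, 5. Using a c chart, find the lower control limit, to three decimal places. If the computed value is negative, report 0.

c̄ = (11 + 9 + 9 + 7 + 6 + 8 + 3 + 10 + 11 + 11 + 12 + 10 + 6 + 13 + 4 + 9 + 6 + 11 + 11 + 14 + 8 + 5) / 22 = 194 / 22 = 8.8182
LCL = c̄ − 3√c̄ = 8.8182 − 3 × 2.9695 = -0.0904 → 0 (cannot be negative)

0.000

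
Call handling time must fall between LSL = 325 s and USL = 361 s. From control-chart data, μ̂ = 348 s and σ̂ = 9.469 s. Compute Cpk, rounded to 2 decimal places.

0.46

Cpu = (USL − μ̂) / (3σ̂) = (361 − 348) / (3 × 9.469) = 0.4576; Cpl = (μ̂ − LSL) / (3σ̂) = (348 − 325) / (3 × 9.469) = 0.8097; Cpk = min(Cpu, Cpl) = 0.4576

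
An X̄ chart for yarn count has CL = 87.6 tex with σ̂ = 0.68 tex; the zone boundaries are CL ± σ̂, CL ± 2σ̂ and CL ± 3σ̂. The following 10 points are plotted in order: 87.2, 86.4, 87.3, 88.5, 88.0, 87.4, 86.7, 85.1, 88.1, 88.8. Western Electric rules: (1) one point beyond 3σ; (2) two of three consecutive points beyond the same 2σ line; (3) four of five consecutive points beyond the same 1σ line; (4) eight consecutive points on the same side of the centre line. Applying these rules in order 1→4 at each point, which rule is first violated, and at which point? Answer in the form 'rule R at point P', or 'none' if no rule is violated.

Zone of each point (C = within 1σ̂, B = 1σ̂–2σ̂, A = 2σ̂–3σ̂, * = beyond 3σ̂; sign = side of CL): 1:-C, 2:-B, 3:-C, 4:+B, 5:+C, 6:-C, 7:-B, 8:-*, 9:+C, 10:+B
Rule 1 (one point beyond the 3σ limits) is satisfied at point 8.

rule 1 at point 8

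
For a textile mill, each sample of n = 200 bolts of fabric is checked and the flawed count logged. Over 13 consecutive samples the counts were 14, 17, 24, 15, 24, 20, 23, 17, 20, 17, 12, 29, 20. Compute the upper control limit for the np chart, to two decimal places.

31.94

p̄ = Σdᵢ / (k·n) = 252 / (13 × 200) = 0.09692
UCL = np̄ + 3·√(np̄(1−p̄)) = 19.3846 + 3 × √(19.3846×0.90308) = 19.3846 + 3 × 4.1840 = 31.9366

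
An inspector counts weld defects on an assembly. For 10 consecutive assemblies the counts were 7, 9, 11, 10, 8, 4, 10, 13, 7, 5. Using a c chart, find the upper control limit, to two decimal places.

17.09

c̄ = (7 + 9 + 11 + 10 + 8 + 4 + 10 + 13 + 7 + 5) / 10 = 84 / 10 = 8.4000
UCL = c̄ + 3√c̄ = 8.4000 + 3 × √8.4000 = 8.4000 + 3 × 2.8983 = 17.0948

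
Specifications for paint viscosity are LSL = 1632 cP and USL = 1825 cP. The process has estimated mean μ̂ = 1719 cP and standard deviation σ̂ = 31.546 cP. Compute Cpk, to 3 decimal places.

Cpu = (USL − μ̂) / (3σ̂) = (1825 − 1719) / (3 × 31.546) = 1.1201; Cpl = (μ̂ − LSL) / (3σ̂) = (1719 − 1632) / (3 × 31.546) = 0.9193; Cpk = min(Cpu, Cpl) = 0.9193

0.919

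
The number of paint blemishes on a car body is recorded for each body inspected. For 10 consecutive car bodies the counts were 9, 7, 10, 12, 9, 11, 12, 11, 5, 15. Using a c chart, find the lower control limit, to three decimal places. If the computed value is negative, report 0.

0.566

c̄ = (9 + 7 + 10 + 12 + 9 + 11 + 12 + 11 + 5 + 15) / 10 = 101 / 10 = 10.1000
LCL = c̄ − 3√c̄ = 10.1000 − 3 × 3.1780 = 0.5659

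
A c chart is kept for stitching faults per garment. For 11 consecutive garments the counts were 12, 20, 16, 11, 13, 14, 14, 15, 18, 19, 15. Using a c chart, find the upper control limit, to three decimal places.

c̄ = (12 + 20 + 16 + 11 + 13 + 14 + 14 + 15 + 18 + 19 + 15) / 11 = 167 / 11 = 15.1818
UCL = c̄ + 3√c̄ = 15.1818 + 3 × √15.1818 = 15.1818 + 3 × 3.8964 = 26.8710

26.871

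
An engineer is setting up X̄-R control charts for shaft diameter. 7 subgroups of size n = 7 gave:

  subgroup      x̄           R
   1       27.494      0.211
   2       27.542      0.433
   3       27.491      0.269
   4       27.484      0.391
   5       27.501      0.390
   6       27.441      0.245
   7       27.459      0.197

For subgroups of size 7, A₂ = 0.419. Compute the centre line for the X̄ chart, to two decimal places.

27.49

X̄̄ = (27.494 + 27.542 + 27.491 + 27.484 + 27.501 + 27.441 + 27.459) / 7 = 192.4120 / 7 = 27.4874
CL = X̄̄ = 27.4874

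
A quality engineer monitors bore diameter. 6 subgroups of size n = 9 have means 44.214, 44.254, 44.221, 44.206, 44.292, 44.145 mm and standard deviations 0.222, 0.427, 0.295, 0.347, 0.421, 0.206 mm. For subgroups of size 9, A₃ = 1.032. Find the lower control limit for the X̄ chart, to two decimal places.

X̄̄ = (44.214 + 44.254 + 44.221 + 44.206 + 44.292 + 44.145) / 6 = 44.2220
s̄ = (0.222 + 0.427 + 0.295 + 0.347 + 0.421 + 0.206) / 6 = 0.3197
LCL = X̄̄ − A₃·s̄ = 44.2220 − 1.032 × 0.3197 = 43.8921

43.89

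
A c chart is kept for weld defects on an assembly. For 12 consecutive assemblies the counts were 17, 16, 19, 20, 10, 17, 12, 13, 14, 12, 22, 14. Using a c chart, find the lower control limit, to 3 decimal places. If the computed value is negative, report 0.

c̄ = (17 + 16 + 19 + 20 + 10 + 17 + 12 + 13 + 14 + 12 + 22 + 14) / 12 = 186 / 12 = 15.5000
LCL = c̄ − 3√c̄ = 15.5000 − 3 × 3.9370 = 3.6890

3.689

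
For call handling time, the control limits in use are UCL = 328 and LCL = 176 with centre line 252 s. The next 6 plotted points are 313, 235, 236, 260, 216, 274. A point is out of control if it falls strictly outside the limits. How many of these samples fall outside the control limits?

0

All 6 points lie within [176, 328].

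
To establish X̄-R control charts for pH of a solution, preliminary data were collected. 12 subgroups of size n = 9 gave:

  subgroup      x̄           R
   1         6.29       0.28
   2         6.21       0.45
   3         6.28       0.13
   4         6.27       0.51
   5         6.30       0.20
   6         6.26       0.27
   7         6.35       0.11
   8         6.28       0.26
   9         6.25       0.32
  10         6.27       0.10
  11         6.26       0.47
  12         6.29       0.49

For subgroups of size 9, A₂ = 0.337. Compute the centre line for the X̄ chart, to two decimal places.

X̄̄ = (6.29 + 6.21 + 6.28 + 6.27 + 6.30 + 6.26 + 6.35 + 6.28 + 6.25 + 6.27 + 6.26 + 6.29) / 12 = 75.3100 / 12 = 6.2758
CL = X̄̄ = 6.2758

6.28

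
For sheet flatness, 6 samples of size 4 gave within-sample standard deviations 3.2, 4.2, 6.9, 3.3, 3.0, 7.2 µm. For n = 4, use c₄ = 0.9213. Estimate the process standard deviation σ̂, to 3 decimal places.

5.029

s̄ = (3.2 + 4.2 + 6.9 + 3.3 + 3.0 + 7.2) / 6 = 4.6333
σ̂ = s̄ / c₄ = 4.6333 / 0.9213 = 5.0291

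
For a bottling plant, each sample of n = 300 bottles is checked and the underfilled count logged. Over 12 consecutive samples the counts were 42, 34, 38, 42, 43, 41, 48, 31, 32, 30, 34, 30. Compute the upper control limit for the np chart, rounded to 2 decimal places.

54.19

p̄ = Σdᵢ / (k·n) = 445 / (12 × 300) = 0.12361
UCL = np̄ + 3·√(np̄(1−p̄)) = 37.0833 + 3 × √(37.0833×0.87639) = 37.0833 + 3 × 5.7008 = 54.1858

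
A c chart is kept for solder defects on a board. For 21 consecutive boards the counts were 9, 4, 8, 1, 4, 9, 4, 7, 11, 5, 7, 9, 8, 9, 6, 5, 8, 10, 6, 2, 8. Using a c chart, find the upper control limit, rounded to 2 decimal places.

c̄ = (9 + 4 + 8 + 1 + 4 + 9 + 4 + 7 + 11 + 5 + 7 + 9 + 8 + 9 + 6 + 5 + 8 + 10 + 6 + 2 + 8) / 21 = 140 / 21 = 6.6667
UCL = c̄ + 3√c̄ = 6.6667 + 3 × √6.6667 = 6.6667 + 3 × 2.5820 = 14.4126

14.41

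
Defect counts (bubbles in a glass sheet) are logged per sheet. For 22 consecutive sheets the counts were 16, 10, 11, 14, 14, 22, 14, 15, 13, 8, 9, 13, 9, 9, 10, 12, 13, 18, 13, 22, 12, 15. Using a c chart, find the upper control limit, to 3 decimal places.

c̄ = (16 + 10 + 11 + 14 + 14 + 22 + 14 + 15 + 13 + 8 + 9 + 13 + 9 + 9 + 10 + 12 + 13 + 18 + 13 + 22 + 12 + 15) / 22 = 292 / 22 = 13.2727
UCL = c̄ + 3√c̄ = 13.2727 + 3 × √13.2727 = 13.2727 + 3 × 3.6432 = 24.2023

24.202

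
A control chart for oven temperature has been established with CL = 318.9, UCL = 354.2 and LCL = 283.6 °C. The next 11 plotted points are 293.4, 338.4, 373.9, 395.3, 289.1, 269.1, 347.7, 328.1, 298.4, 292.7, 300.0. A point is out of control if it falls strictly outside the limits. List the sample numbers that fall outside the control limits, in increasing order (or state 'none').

Compare each point to [283.6, 354.2]: sample 3 = 373.9 > UCL; sample 4 = 395.3 > UCL; sample 6 = 269.1 < LCL.

3, 4, 6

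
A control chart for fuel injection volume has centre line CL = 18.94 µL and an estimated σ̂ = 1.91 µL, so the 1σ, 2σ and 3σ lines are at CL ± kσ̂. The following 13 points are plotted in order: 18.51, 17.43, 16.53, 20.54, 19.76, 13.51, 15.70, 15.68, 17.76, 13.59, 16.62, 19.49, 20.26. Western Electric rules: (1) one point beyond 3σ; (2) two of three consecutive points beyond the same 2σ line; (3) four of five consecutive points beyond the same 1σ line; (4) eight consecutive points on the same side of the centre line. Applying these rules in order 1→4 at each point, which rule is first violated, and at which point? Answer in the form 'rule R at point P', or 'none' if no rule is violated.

Zone of each point (C = within 1σ̂, B = 1σ̂–2σ̂, A = 2σ̂–3σ̂, * = beyond 3σ̂; sign = side of CL): 1:-C, 2:-C, 3:-B, 4:+C, 5:+C, 6:-A, 7:-B, 8:-B, 9:-C, 10:-A, 11:-B, 12:+C, 13:+C
Rule 3 (four of five consecutive points beyond the same 1σ limit) is satisfied at point 10.

rule 3 at point 10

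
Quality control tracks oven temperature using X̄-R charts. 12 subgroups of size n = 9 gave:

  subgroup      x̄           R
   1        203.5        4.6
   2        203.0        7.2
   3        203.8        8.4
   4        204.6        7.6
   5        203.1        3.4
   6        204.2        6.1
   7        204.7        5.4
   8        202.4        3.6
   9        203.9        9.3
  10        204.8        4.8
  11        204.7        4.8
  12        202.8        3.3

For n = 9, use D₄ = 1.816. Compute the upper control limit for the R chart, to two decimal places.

10.37

R̄ = (4.6 + 7.2 + 8.4 + 7.6 + 3.4 + 6.1 + 5.4 + 3.6 + 9.3 + 4.8 + 4.8 + 3.3) / 12 = 68.5000 / 12 = 5.7083
UCL_R = D₄·R̄ = 1.816 × 5.7083 = 10.3663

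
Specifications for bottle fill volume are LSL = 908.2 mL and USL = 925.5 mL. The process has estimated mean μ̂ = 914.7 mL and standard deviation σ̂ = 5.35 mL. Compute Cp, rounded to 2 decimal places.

Cp = (USL − LSL) / (6σ̂) = (925.5 − 908.2) / (6 × 5.35) = 17.3000 / 32.1000 = 0.5389

0.54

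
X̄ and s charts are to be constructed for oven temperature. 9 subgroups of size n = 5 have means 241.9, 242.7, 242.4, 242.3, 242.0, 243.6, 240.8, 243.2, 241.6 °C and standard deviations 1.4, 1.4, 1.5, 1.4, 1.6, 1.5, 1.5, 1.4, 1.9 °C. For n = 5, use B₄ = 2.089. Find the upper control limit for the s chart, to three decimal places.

s̄ = (1.4 + 1.4 + 1.5 + 1.4 + 1.6 + 1.5 + 1.5 + 1.4 + 1.9) / 9 = 1.5111
UCL_s = B₄·s̄ = 2.089 × 1.5111 = 3.1567

3.157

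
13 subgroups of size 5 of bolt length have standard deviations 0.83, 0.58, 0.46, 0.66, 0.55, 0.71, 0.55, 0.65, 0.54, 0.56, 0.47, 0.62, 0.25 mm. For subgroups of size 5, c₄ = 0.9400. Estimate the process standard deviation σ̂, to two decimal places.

0.61

s̄ = (0.83 + 0.58 + 0.46 + 0.66 + 0.55 + 0.71 + 0.55 + 0.65 + 0.54 + 0.56 + 0.47 + 0.62 + 0.25) / 13 = 0.5715
σ̂ = s̄ / c₄ = 0.5715 / 0.9400 = 0.6080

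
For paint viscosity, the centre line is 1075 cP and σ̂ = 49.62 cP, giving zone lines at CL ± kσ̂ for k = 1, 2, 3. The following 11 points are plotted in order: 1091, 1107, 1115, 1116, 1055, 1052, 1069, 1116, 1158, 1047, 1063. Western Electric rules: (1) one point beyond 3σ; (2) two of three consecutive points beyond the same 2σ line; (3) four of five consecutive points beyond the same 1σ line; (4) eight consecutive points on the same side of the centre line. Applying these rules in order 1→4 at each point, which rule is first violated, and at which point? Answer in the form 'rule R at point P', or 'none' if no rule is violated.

none

Zone of each point (C = within 1σ̂, B = 1σ̂–2σ̂, A = 2σ̂–3σ̂, * = beyond 3σ̂; sign = side of CL): 1:+C, 2:+C, 3:+C, 4:+C, 5:-C, 6:-C, 7:-C, 8:+C, 9:+B, 10:-C, 11:-C
No rule fires across all 11 points.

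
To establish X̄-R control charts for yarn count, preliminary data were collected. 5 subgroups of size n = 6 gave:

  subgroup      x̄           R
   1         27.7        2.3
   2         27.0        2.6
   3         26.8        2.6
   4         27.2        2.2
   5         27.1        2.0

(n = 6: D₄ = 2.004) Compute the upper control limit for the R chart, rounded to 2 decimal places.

R̄ = (2.3 + 2.6 + 2.6 + 2.2 + 2.0) / 5 = 11.7000 / 5 = 2.3400
UCL_R = D₄·R̄ = 2.004 × 2.3400 = 4.6894

4.69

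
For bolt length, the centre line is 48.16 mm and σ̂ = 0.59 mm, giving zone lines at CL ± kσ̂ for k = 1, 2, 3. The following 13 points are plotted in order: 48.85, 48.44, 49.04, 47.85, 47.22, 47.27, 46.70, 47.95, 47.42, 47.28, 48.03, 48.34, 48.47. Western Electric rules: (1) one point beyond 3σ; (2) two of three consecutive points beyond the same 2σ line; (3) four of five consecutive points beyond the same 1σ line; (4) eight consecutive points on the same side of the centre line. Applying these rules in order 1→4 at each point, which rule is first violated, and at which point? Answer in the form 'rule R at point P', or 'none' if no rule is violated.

rule 3 at point 9

Zone of each point (C = within 1σ̂, B = 1σ̂–2σ̂, A = 2σ̂–3σ̂, * = beyond 3σ̂; sign = side of CL): 1:+B, 2:+C, 3:+B, 4:-C, 5:-B, 6:-B, 7:-A, 8:-C, 9:-B, 10:-B, 11:-C, 12:+C, 13:+C
Rule 3 (four of five consecutive points beyond the same 1σ limit) is satisfied at point 9.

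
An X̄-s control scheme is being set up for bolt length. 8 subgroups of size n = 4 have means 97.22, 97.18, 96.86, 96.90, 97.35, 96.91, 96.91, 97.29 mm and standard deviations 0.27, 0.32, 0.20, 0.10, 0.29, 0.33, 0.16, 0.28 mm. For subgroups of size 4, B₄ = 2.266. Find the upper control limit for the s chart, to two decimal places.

0.55

s̄ = (0.27 + 0.32 + 0.20 + 0.10 + 0.29 + 0.33 + 0.16 + 0.28) / 8 = 0.2438
UCL_s = B₄·s̄ = 2.266 × 0.2438 = 0.5523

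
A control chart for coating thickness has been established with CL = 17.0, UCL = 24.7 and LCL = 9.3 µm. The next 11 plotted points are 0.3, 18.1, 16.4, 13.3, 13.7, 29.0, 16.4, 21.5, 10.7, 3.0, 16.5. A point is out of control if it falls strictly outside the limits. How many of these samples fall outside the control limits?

3

Compare each point to [9.3, 24.7]: sample 1 = 0.3 < LCL; sample 6 = 29.0 > UCL; sample 10 = 3.0 < LCL.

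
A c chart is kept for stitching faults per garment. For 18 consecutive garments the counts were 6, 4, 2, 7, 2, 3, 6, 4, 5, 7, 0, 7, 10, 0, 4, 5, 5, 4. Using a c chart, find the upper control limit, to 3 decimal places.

10.864

c̄ = (6 + 4 + 2 + 7 + 2 + 3 + 6 + 4 + 5 + 7 + 0 + 7 + 10 + 0 + 4 + 5 + 5 + 4) / 18 = 81 / 18 = 4.5000
UCL = c̄ + 3√c̄ = 4.5000 + 3 × √4.5000 = 4.5000 + 3 × 2.1213 = 10.8640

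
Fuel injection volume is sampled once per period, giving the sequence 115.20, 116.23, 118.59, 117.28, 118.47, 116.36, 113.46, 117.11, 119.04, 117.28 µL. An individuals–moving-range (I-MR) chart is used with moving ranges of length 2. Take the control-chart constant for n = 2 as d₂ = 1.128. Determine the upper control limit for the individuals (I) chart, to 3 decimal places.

X̄ = (115.20 + 116.23 + 118.59 + 117.28 + 118.47 + 116.36 + 113.46 + 117.11 + 119.04 + 117.28) / 10 = 116.9020
Moving ranges: 1.03, 2.36, 1.31, 1.19, 2.11, 2.90, 3.65, 1.93, 1.76; M̄R̄ = 18.2400 / 9 = 2.0267
UCL = X̄ + 3·M̄R̄/d₂ = 116.9020 + 3 × 2.0267 / 1.128 = 122.2921

122.292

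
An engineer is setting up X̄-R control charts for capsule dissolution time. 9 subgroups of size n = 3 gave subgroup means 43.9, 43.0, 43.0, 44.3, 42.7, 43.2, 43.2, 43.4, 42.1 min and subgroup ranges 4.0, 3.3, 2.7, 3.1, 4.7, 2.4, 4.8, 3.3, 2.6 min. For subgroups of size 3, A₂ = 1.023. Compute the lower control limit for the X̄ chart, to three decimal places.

39.688

X̄̄ = (43.9 + 43.0 + 43.0 + 44.3 + 42.7 + 43.2 + 43.2 + 43.4 + 42.1) / 9 = 388.8000 / 9 = 43.2000
R̄ = (4.0 + 3.3 + 2.7 + 3.1 + 4.7 + 2.4 + 4.8 + 3.3 + 2.6) / 9 = 30.9000 / 9 = 3.4333
LCL = X̄̄ − A₂·R̄ = 43.2000 − 1.023 × 3.4333 = 39.6877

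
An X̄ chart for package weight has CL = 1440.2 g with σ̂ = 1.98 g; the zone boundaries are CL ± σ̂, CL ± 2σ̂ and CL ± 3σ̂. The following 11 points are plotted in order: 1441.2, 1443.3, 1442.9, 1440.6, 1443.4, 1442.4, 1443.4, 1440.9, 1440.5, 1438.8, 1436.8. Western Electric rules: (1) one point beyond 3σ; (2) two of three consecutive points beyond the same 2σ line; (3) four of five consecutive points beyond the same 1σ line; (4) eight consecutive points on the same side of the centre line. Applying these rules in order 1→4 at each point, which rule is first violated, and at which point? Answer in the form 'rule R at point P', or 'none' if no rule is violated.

rule 3 at point 6

Zone of each point (C = within 1σ̂, B = 1σ̂–2σ̂, A = 2σ̂–3σ̂, * = beyond 3σ̂; sign = side of CL): 1:+C, 2:+B, 3:+B, 4:+C, 5:+B, 6:+B, 7:+B, 8:+C, 9:+C, 10:-C, 11:-B
Rule 3 (four of five consecutive points beyond the same 1σ limit) is satisfied at point 6.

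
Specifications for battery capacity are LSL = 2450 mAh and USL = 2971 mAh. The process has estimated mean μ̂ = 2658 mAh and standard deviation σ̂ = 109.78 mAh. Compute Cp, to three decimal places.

Cp = (USL − LSL) / (6σ̂) = (2971 − 2450) / (6 × 109.78) = 521.0000 / 658.6800 = 0.7910

0.791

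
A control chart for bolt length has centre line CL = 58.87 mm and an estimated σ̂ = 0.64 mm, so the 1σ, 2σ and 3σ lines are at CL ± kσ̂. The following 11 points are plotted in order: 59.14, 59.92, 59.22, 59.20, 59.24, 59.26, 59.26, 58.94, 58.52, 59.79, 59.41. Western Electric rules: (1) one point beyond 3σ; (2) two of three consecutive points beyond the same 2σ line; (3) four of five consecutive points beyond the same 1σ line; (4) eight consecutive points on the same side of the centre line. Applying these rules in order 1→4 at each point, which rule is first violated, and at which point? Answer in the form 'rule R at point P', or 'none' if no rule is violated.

Zone of each point (C = within 1σ̂, B = 1σ̂–2σ̂, A = 2σ̂–3σ̂, * = beyond 3σ̂; sign = side of CL): 1:+C, 2:+B, 3:+C, 4:+C, 5:+C, 6:+C, 7:+C, 8:+C, 9:-C, 10:+B, 11:+C
Rule 4 (eight consecutive points on the same side of the centre line) is satisfied at point 8.

rule 4 at point 8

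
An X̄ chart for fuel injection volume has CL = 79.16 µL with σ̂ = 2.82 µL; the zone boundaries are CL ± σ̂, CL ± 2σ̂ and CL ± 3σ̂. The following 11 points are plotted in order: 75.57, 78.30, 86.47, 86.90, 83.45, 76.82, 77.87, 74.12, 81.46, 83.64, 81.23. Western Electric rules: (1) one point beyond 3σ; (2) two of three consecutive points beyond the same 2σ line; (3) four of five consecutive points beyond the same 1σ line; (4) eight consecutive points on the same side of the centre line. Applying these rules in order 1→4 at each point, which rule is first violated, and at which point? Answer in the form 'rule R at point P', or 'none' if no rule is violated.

Zone of each point (C = within 1σ̂, B = 1σ̂–2σ̂, A = 2σ̂–3σ̂, * = beyond 3σ̂; sign = side of CL): 1:-B, 2:-C, 3:+A, 4:+A, 5:+B, 6:-C, 7:-C, 8:-B, 9:+C, 10:+B, 11:+C
Rule 2 (two of three consecutive points beyond the same 2σ limit) is satisfied at point 4.

rule 2 at point 4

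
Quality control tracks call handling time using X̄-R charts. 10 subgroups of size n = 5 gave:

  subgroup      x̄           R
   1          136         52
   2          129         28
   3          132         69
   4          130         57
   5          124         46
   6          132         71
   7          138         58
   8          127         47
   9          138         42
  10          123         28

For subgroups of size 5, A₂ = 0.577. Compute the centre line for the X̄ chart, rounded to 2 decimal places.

130.90

X̄̄ = (136 + 129 + 132 + 130 + 124 + 132 + 138 + 127 + 138 + 123) / 10 = 1309.0000 / 10 = 130.9000
CL = X̄̄ = 130.9000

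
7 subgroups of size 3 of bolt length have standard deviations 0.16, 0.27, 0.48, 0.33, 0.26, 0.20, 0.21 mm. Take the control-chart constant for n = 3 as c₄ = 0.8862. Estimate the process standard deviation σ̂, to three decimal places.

0.308

s̄ = (0.16 + 0.27 + 0.48 + 0.33 + 0.26 + 0.20 + 0.21) / 7 = 0.2729
σ̂ = s̄ / c₄ = 0.2729 / 0.8862 = 0.3079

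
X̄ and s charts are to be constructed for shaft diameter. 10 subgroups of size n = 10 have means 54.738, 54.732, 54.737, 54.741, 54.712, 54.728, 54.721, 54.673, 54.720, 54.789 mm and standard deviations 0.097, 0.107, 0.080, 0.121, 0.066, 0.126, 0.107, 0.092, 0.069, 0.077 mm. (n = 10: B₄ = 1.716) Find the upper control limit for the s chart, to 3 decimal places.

0.162

s̄ = (0.097 + 0.107 + 0.080 + 0.121 + 0.066 + 0.126 + 0.107 + 0.092 + 0.069 + 0.077) / 10 = 0.0942
UCL_s = B₄·s̄ = 1.716 × 0.0942 = 0.1616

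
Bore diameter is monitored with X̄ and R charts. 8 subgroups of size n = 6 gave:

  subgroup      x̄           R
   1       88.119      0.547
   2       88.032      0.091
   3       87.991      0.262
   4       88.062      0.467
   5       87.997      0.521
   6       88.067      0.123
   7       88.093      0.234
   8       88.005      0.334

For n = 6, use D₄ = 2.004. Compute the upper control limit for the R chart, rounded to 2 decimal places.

0.65

R̄ = (0.547 + 0.091 + 0.262 + 0.467 + 0.521 + 0.123 + 0.234 + 0.334) / 8 = 2.5790 / 8 = 0.3224
UCL_R = D₄·R̄ = 2.004 × 0.3224 = 0.6460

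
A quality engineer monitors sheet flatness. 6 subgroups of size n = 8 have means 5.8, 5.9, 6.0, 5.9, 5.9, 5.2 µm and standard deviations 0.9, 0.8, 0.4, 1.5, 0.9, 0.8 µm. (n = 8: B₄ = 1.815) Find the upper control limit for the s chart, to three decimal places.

s̄ = (0.9 + 0.8 + 0.4 + 1.5 + 0.9 + 0.8) / 6 = 0.8833
UCL_s = B₄·s̄ = 1.815 × 0.8833 = 1.6032

1.603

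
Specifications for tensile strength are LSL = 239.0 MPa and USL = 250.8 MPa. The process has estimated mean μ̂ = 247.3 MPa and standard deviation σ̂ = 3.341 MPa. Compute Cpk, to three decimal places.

Cpu = (USL − μ̂) / (3σ̂) = (250.8 − 247.3) / (3 × 3.341) = 0.3492; Cpl = (μ̂ − LSL) / (3σ̂) = (247.3 − 239.0) / (3 × 3.341) = 0.8281; Cpk = min(Cpu, Cpl) = 0.3492

0.349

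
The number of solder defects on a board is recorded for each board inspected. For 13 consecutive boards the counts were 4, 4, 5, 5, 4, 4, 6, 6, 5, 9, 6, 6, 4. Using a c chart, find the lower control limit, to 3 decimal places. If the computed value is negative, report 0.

c̄ = (4 + 4 + 5 + 5 + 4 + 4 + 6 + 6 + 5 + 9 + 6 + 6 + 4) / 13 = 68 / 13 = 5.2308
LCL = c̄ − 3√c̄ = 5.2308 − 3 × 2.2871 = -1.6305 → 0 (cannot be negative)

0.000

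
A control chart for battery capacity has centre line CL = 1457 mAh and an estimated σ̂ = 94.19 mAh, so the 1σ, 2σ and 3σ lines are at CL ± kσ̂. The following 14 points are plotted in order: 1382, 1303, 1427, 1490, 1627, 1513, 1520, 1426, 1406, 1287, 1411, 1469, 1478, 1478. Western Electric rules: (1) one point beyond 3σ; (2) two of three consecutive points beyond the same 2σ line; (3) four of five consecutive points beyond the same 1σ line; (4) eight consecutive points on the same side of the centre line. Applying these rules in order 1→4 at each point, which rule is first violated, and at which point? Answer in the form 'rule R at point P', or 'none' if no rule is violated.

Zone of each point (C = within 1σ̂, B = 1σ̂–2σ̂, A = 2σ̂–3σ̂, * = beyond 3σ̂; sign = side of CL): 1:-C, 2:-B, 3:-C, 4:+C, 5:+B, 6:+C, 7:+C, 8:-C, 9:-C, 10:-B, 11:-C, 12:+C, 13:+C, 14:+C
No rule fires across all 14 points.

none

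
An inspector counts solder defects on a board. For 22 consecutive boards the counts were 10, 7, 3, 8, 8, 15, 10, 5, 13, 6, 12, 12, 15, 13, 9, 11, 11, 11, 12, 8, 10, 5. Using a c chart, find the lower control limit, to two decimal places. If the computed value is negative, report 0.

c̄ = (10 + 7 + 3 + 8 + 8 + 15 + 10 + 5 + 13 + 6 + 12 + 12 + 15 + 13 + 9 + 11 + 11 + 11 + 12 + 8 + 10 + 5) / 22 = 214 / 22 = 9.7273
LCL = c̄ − 3√c̄ = 9.7273 − 3 × 3.1189 = 0.3707

0.37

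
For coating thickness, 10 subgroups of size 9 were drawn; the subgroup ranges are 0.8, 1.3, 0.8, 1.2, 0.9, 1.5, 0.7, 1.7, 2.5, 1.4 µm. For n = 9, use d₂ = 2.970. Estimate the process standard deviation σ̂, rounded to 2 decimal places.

0.43

R̄ = (0.8 + 1.3 + 0.8 + 1.2 + 0.9 + 1.5 + 0.7 + 1.7 + 2.5 + 1.4) / 10 = 1.2800
σ̂ = R̄ / d₂ = 1.2800 / 2.970 = 0.4310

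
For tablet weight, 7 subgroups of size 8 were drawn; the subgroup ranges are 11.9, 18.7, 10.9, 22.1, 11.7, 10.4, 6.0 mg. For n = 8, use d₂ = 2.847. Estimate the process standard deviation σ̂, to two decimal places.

R̄ = (11.9 + 18.7 + 10.9 + 22.1 + 11.7 + 10.4 + 6.0) / 7 = 13.1000
σ̂ = R̄ / d₂ = 13.1000 / 2.847 = 4.6013

4.60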